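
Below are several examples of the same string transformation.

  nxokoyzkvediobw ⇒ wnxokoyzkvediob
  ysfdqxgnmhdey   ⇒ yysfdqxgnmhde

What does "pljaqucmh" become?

hpljaqucm

The pattern: move the last character to the front.
"pljaqucmh" → "hpljaqucm".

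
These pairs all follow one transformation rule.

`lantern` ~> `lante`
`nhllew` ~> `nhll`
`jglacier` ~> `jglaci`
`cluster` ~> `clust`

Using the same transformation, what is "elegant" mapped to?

elega

The pattern: delete the last 2 characters.
On "elegant" that produces "elega".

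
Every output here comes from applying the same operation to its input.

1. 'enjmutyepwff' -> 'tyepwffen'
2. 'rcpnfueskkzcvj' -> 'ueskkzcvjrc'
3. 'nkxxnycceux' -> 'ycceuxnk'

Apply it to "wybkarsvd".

The pattern: move the first 2 characters to the end (rotate left by 2), then delete the first 3 characters.
For "wybkarsvd", step one produces "bkarsvdwy"; step two turns that into "rsvdwy".
(Check on "nkxxnycceux": → "xxnycceuxnk" → "ycceuxnk" ✓)

rsvdwy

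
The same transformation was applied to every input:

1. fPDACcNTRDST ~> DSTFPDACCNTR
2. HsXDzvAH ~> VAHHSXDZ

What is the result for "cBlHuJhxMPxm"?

PXMCBLHUJHXM

Looking at the pairs, the operation is to move the last 3 characters to the front (rotate right by 3), then convert every letter to uppercase.
So "cBlHuJhxMPxm" becomes "PXMCBLHUJHXM".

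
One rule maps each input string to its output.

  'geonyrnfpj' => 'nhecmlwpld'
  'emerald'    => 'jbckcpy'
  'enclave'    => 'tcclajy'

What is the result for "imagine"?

What's happening: shift every letter 2 places backward in the alphabet (wrapping around), then move the last 2 characters to the front (rotate right by 2).
Working it through for "imagine": intermediate "gkyeglc", final "lcgkyeg".

lcgkyeg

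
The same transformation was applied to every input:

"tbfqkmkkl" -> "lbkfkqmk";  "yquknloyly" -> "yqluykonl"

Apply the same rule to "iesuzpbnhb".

What's happening: take characters alternately from the front and the back (1st, last, 2nd, 2nd-last, ...), then delete the first character.
Working it through for "iesuzpbnhb": intermediate "ibehsnubzp", final "behsnubzp".

behsnubzp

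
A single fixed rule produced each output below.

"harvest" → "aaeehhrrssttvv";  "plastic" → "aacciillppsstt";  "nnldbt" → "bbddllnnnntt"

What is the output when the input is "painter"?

The rule is to sort the characters into alphabetical order, then double every character.
Applying both steps to "painter": "aeinprt", then "aaeeiinnpprrtt".
(Check on "harvest": → "aehrstv" → "aaeehhrrssttvv" ✓)

aaeeiinnpprrtt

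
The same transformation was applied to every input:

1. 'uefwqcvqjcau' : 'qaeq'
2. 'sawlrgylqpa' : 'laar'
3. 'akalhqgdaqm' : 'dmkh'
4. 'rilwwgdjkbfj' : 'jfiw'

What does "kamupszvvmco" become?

vcap

What's happening: keep one character in every 3, starting at position 2 (positions 2nd, 5th, 8th, ...), then move the first 2 characters to the end (rotate left by 2).
Starting from "kamupszvvmco": after the first operation, "apvc"; after the second, "vcap".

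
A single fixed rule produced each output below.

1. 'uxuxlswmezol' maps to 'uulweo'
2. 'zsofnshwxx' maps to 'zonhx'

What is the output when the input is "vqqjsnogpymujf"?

vqsopmj

Each output is the input with this applied: keep every other character starting from the first (positions 1st, 3rd, 5th, ...).
"vqqjsnogpymujf" → "vqsopmj".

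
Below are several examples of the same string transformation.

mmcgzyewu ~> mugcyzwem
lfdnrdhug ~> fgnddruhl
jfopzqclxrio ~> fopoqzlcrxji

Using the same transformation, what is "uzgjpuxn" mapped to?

znjgupux

The rule is to swap the first and last characters, then swap each adjacent pair of characters (1↔2, 3↔4, ...).
Starting from "uzgjpuxn": after the first operation, "nzgjpuxu"; after the second, "znjgupux".
(Check on "lfdnrdhug": → "gfdnrdhul" → "fgnddruhl" ✓)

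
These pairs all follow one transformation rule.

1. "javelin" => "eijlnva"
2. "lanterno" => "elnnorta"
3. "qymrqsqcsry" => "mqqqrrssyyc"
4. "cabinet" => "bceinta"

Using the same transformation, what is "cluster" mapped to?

The pattern: sort the characters into alphabetical order, then move the first character to the end.
For "cluster" the result is "elrstuc".

elrstuc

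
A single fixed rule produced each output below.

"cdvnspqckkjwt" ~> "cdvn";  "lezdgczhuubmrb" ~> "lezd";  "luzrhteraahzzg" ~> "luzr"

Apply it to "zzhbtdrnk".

The transformation: keep only the first 4 characters.
Applying that to "zzhbtdrnk" gives "zzhb".

zzhb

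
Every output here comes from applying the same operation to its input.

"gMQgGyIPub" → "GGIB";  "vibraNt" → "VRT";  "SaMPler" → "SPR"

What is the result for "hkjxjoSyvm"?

HXSM

Each output is the input with this applied: keep one character in every 3, starting at position 1 (positions 1st, 4th, 7th, ...), then convert every letter to uppercase.
For "hkjxjoSyvm", step one produces "hxSm"; step two turns that into "HXSM".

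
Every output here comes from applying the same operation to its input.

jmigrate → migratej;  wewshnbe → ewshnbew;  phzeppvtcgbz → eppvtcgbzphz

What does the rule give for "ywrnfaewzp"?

Looking at the pairs, the operation is to move the last 3 characters to the front (rotate right by 3), then swap the front and back halves of the string.
"ywrnfaewzp" → "wzpywrnfae" → "rnfaewzpyw".

rnfaewzpyw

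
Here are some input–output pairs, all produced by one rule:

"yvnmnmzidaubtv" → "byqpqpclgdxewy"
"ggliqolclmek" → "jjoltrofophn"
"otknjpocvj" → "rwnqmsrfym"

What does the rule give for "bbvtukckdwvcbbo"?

eeywxnfngzyfeer

Looking at the pairs, the operation is to shift every letter 3 places forward in the alphabet (wrapping around).
So "bbvtukckdwvcbbo" becomes "eeywxnfngzyfeer".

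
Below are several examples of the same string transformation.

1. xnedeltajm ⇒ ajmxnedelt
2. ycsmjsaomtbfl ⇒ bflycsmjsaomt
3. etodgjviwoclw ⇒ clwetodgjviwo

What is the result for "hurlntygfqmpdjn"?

djnhurlntygfqmp

Rule — move the last 3 characters to the front (rotate right by 3).
For "hurlntygfqmpdjn" the result is "djnhurlntygfqmp".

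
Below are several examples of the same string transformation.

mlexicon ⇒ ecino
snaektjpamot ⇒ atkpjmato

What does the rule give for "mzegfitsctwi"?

eifsttciw

Rule — swap each adjacent pair of characters (1↔2, 3↔4, ...), then delete the first 3 characters.
Applying both steps to "mzegfitsctwi": "zmgeifsttciw", then "eifsttciw".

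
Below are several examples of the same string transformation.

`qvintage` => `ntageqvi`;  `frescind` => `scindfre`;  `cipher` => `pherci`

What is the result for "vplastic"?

asticvpl

In each case the input is transformed by: swap the front and back halves of the string, then move the last character to the front.
"vplastic" → "sticvpla" → "asticvpl".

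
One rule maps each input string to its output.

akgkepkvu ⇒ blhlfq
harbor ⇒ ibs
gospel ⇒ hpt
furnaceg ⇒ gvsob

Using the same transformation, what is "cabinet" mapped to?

What's happening: delete the last 3 characters, then shift every letter 1 place forward in the alphabet (wrapping around).
Working it through for "cabinet": intermediate "cabi", final "dbcj".

dbcj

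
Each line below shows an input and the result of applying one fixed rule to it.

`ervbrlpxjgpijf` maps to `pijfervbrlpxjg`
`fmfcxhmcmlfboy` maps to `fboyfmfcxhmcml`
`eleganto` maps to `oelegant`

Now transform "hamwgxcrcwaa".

waahamwgxcrc

Each output is the input with this applied: swap the front and back halves of the string, then move the first 3 characters to the end (rotate left by 3).
Starting from "hamwgxcrcwaa": after the first operation, "crcwaahamwgx"; after the second, "waahamwgxcrc".
(Check on "fmfcxhmcmlfboy": → "cmlfboyfmfcxhm" → "fboyfmfcxhmcml" ✓)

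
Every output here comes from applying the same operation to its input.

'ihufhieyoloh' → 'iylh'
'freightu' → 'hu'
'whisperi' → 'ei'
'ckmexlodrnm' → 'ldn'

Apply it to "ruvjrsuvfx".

The transformation: keep every other character starting from the second (positions 2nd, 4th, 6th, ...), then delete the first 2 characters.
On "ruvjrsuvfx": the first step gives "ujsvx", and the second then gives "svx".

svx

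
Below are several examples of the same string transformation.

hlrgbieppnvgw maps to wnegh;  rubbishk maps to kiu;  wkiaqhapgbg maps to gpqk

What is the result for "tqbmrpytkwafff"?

In each case the input is transformed by: reverse the string, then keep one character in every 3, starting at position 1 (positions 1st, 4th, 7th, ...).
For "tqbmrpytkwafff" the result is "fatrq".

fatrq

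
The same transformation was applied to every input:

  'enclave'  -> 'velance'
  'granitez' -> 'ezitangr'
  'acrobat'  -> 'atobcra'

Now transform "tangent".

The pattern: reverse the string, then swap each adjacent pair of characters (1↔2, 3↔4, ...).
So "tangent" becomes "ntgeant".

ntgeant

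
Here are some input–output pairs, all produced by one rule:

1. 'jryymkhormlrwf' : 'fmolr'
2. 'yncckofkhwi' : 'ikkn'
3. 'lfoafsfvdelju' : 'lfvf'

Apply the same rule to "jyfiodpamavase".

The rule is to keep one character in every 3, starting at position 2 (positions 2nd, 5th, 8th, ...), then swap the first and last characters.
Starting from "jyfiodpamavase": after the first operation, "yoave"; after the second, "eoavy".

eoavy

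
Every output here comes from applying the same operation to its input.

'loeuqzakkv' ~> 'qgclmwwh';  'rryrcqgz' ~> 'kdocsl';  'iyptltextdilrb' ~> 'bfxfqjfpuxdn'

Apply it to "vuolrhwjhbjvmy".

axdtivtnvhyk

The rule is to shift every letter 12 places forward in the alphabet (wrapping around), then delete the first 2 characters.
Starting from "vuolrhwjhbjvmy": after the first operation, "hgaxdtivtnvhyk"; after the second, "axdtivtnvhyk".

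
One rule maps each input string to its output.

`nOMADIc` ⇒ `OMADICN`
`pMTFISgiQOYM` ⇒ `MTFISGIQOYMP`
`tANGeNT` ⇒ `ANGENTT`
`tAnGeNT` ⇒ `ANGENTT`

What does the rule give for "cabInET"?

ABINETC

What's happening: move the first character to the end, then convert every letter to uppercase.
Starting from "cabInET": after the first operation, "abInETc"; after the second, "ABINETC".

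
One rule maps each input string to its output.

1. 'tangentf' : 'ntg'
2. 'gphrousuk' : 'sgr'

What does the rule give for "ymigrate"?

ayg

What's happening: move the last 3 characters to the front (rotate right by 3), then keep one character in every 3, starting at position 1 (positions 1st, 4th, 7th, ...).
For "ymigrate" the result is "ayg".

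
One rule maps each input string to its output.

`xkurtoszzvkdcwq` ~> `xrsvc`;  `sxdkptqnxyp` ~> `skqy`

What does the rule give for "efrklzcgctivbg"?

ekctb

Rule — keep one character in every 3, starting at position 1 (positions 1st, 4th, 7th, ...).
"efrklzcgctivbg" → "ekctb".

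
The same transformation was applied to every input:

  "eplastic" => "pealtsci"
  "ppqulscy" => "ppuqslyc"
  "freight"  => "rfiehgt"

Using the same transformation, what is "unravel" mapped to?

nuarevl

Rule — swap each adjacent pair of characters (1↔2, 3↔4, ...).
On "unravel" that produces "nuarevl".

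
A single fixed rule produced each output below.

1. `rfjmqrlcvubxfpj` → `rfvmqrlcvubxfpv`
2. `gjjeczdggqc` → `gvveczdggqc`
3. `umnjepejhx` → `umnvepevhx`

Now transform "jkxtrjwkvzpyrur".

What's happening: replace every "j" with "v".
For "jkxtrjwkvzpyrur" the result is "vkxtrvwkvzpyrur".

vkxtrvwkvzpyrur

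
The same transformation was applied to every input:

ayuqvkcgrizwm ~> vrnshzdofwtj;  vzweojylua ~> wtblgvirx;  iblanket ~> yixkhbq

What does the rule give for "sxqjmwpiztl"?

ungjtmfwqi

What's happening: delete the first character, then shift every letter 3 places backward in the alphabet (wrapping around).
Starting from "sxqjmwpiztl": after the first operation, "xqjmwpiztl"; after the second, "ungjtmfwqi".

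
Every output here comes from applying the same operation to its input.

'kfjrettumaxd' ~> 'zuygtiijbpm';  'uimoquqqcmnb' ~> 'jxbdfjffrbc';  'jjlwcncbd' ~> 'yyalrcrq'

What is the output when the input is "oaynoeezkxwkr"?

dpncdttozmlz

In each case the input is transformed by: delete the last character, then shift every letter 11 places backward in the alphabet (wrapping around).
Applying both steps to "oaynoeezkxwkr": "oaynoeezkxwk", then "dpncdttozmlz".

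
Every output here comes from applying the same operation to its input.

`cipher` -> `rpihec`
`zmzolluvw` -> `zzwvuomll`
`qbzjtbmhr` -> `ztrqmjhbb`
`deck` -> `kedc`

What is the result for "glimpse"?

The pattern: sort the characters into reverse alphabetical order.
Applying that to "glimpse" gives "spmlige".

spmlige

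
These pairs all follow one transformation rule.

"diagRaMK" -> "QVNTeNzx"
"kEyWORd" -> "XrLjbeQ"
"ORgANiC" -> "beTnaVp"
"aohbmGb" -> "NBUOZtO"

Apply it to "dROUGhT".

QebhtUg

Each output is the input with this applied: flip the case of every letter, then shift every letter 13 places forward in the alphabet (wrapping around) — i.e. ROT13.
"dROUGhT" → "DrougHt" → "QebhtUg".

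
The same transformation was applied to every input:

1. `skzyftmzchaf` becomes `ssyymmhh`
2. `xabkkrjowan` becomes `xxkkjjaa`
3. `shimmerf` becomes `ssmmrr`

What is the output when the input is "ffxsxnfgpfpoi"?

The rule is to keep one character in every 3, starting at position 1 (positions 1st, 4th, 7th, ...), then double every character.
Applying both steps to "ffxsxnfgpfpoi": "fsffi", then "ffssffffii".

ffssffffii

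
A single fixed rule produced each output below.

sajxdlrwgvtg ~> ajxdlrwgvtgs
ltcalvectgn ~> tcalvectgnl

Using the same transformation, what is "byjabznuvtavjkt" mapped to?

Each output is the input with this applied: move the first character to the end.
Doing the same to "byjabznuvtavjkt": "yjabznuvtavjktb".

yjabznuvtavjktb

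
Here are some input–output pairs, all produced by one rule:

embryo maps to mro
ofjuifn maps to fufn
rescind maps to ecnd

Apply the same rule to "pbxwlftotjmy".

The transformation: swap each adjacent pair of characters (1↔2, 3↔4, ...), then keep every other character starting from the first (positions 1st, 3rd, 5th, ...).
Applying that to "pbxwlftotjmy" gives "bwfojy".

bwfojy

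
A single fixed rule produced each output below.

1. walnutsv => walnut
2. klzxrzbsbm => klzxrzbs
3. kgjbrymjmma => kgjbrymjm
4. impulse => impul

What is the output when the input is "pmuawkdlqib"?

In each case the input is transformed by: delete the last 2 characters.
For "pmuawkdlqib" the result is "pmuawkdlq".

pmuawkdlq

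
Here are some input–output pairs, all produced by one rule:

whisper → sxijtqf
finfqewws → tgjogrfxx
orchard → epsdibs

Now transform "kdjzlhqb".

The pattern: shift every letter 1 place forward in the alphabet (wrapping around), then move the last character to the front.
For "kdjzlhqb", step one produces "lekamirc"; step two turns that into "clekamir".

clekamir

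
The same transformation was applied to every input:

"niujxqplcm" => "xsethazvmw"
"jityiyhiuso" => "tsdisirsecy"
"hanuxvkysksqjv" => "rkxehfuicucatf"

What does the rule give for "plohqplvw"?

zvyrazvfg

What's happening: shift every letter 10 places forward in the alphabet (wrapping around).
Applying that to "plohqplvw" gives "zvyrazvfg".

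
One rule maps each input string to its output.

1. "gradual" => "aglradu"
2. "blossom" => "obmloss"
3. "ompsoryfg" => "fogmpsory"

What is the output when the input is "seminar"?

The pattern: swap the first and last characters, then move the last 2 characters to the front (rotate right by 2).
Applying both steps to "seminar": "reminas", then "asremin".

asremin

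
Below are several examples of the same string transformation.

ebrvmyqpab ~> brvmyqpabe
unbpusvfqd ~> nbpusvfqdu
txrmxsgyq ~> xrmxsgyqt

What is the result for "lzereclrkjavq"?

The transformation: move the first character to the end.
Applying that to "lzereclrkjavq" gives "zereclrkjavql".

zereclrkjavql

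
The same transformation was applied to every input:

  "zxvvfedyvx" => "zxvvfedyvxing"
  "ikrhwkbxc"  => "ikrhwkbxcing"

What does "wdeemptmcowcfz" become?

wdeemptmcowcfzing

What's happening: append "ing".
Doing the same to "wdeemptmcowcfz": "wdeemptmcowcfzing".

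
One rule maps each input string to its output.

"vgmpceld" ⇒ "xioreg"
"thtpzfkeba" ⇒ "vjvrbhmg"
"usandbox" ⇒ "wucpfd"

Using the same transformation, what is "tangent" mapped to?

In each case the input is transformed by: delete the last 2 characters, then shift every letter 2 places forward in the alphabet (wrapping around).
Working it through for "tangent": intermediate "tange", final "vcpig".

vcpig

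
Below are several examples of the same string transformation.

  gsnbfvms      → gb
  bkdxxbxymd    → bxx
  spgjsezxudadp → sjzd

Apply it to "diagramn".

dg

In each case the input is transformed by: move the last 2 characters to the front (rotate right by 2), then keep one character in every 3, starting at position 3 (positions 3rd, 6th, 9th, ...).
Applying both steps to "diagramn": "mndiagra", then "dg".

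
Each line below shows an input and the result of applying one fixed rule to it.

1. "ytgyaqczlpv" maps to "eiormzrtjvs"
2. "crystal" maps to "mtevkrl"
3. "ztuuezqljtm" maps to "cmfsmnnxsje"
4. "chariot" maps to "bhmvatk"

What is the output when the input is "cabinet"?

gxmvtub

The transformation: shift every letter 7 places backward in the alphabet (wrapping around), then move the last 3 characters to the front (rotate right by 3).
Applying both steps to "cabinet": "vtubgxm", then "gxmvtub".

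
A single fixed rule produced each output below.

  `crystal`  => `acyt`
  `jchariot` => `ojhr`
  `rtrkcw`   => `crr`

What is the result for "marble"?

Rule — move the last 2 characters to the front (rotate right by 2), then keep every other character starting from the first (positions 1st, 3rd, 5th, ...).
"marble" → "lemarb" → "lmr".

lmr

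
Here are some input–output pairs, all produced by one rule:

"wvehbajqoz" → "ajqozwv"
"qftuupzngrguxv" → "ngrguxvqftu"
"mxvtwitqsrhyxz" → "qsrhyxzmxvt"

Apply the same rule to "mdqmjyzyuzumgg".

yuzumggmdqm

Looking at the pairs, the operation is to swap the front and back halves of the string, then delete the last 3 characters.
Working it through for "mdqmjyzyuzumgg": intermediate "yuzumggmdqmjyz", final "yuzumggmdqm".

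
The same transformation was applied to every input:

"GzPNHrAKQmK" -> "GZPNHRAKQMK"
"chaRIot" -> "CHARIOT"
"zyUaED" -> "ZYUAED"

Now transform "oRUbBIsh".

ORUBBISH

In each case the input is transformed by: convert every letter to uppercase.
So "oRUbBIsh" becomes "ORUBBISH".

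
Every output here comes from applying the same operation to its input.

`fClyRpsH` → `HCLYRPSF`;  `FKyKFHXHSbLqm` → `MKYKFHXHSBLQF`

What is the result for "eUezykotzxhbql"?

Rule — swap the first and last characters, then convert every letter to uppercase.
Applying that to "eUezykotzxhbql" gives "LUEZYKOTZXHBQE".

LUEZYKOTZXHBQE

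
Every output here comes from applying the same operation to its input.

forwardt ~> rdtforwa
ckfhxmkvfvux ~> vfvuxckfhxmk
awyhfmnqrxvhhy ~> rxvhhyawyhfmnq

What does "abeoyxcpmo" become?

cpmoabeoyx

What's happening: move the first character to the end, then swap the front and back halves of the string.
Applying both steps to "abeoyxcpmo": "beoyxcpmoa", then "cpmoabeoyx".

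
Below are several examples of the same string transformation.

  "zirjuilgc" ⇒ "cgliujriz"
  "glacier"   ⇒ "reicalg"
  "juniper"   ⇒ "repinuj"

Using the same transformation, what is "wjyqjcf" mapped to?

fcjqyjw

What's happening: reverse the string.
Applying that to "wjyqjcf" gives "fcjqyjw".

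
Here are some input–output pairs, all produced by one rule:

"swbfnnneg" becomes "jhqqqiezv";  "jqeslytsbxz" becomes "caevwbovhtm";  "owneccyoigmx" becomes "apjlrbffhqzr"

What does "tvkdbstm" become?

What's happening: shift every letter 3 places forward in the alphabet (wrapping around), then reverse the string.
Working it through for "tvkdbstm": intermediate "wyngevwp", final "pwvegnyw".

pwvegnyw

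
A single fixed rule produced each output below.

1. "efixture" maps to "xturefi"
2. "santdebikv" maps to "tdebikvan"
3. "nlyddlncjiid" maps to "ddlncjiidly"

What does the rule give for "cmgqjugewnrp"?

qjugewnrpmg

Each output is the input with this applied: delete the first character, then move the first 2 characters to the end (rotate left by 2).
Starting from "cmgqjugewnrp": after the first operation, "mgqjugewnrp"; after the second, "qjugewnrpmg".
(Check on "efixture": → "fixture" → "xturefi" ✓)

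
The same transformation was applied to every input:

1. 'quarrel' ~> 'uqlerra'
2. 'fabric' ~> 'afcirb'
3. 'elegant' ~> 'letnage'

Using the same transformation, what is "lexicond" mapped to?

eldnocix

Looking at the pairs, the operation is to reverse the string, then move the last 2 characters to the front (rotate right by 2).
Doing the same to "lexicond": "eldnocix".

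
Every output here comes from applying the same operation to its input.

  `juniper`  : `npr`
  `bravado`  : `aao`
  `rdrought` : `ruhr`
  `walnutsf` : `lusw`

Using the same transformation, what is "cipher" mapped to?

Rule — move the first character to the end, then keep every other character starting from the second (positions 2nd, 4th, 6th, ...).
"cipher" → "pec".
(Check on "juniper": → "uniperj" → "npr" ✓)

pec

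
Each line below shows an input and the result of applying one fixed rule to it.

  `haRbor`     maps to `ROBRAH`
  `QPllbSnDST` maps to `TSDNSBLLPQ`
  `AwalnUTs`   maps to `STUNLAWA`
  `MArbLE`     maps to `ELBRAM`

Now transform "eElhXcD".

DCXHLEE

Each output is the input with this applied: reverse the string, then convert every letter to uppercase.
So "eElhXcD" becomes "DCXHLEE".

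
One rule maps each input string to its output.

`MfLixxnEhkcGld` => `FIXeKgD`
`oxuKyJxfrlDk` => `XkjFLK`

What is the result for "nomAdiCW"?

Looking at the pairs, the operation is to keep every other character starting from the second (positions 2nd, 4th, 6th, ...), then flip the case of every letter.
For "nomAdiCW", step one produces "oAiW"; step two turns that into "OaIw".

OaIw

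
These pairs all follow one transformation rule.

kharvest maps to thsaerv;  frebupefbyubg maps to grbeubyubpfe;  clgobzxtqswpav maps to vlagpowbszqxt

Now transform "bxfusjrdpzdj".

jxdfzupsdjr

Each output is the input with this applied: take characters alternately from the front and the back (1st, last, 2nd, 2nd-last, ...), then delete the first character.
Working it through for "bxfusjrdpzdj": intermediate "bjxdfzupsdjr", final "jxdfzupsdjr".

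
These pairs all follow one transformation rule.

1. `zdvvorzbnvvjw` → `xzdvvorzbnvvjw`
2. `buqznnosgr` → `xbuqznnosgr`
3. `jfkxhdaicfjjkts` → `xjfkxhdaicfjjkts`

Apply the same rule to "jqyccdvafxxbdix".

xjqyccdvafxxbdix

Rule — prepend "x".
"jqyccdvafxxbdix" → "xjqyccdvafxxbdix".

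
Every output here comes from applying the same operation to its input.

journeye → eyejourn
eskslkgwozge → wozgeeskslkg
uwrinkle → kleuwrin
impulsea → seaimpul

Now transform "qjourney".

The rule is to swap the front and back halves of the string, then move the first character to the end.
Working it through for "qjourney": intermediate "rneyqjou", final "neyqjour".

neyqjour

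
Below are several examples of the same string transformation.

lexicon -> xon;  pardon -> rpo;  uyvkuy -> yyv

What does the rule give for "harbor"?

rro

The pattern: sort the characters into reverse alphabetical order, then keep only the first 3 characters.
On "harbor": the first step gives "rrohba", and the second then gives "rro".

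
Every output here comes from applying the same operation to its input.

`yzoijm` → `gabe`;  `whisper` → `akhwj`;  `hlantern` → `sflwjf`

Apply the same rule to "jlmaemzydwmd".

eswerqvoev

The pattern: shift every letter 8 places backward in the alphabet (wrapping around), then delete the first 2 characters.
On "jlmaemzydwmd" that produces "eswerqvoev".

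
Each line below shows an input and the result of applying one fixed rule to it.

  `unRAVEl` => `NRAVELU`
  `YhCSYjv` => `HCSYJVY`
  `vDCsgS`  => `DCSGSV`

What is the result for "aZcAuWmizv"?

ZCAUWMIZVA

Each output is the input with this applied: move the first character to the end, then convert every letter to uppercase.
So "aZcAuWmizv" becomes "ZCAUWMIZVA".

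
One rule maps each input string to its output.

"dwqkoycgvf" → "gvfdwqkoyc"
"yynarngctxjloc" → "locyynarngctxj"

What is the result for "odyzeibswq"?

swqodyzeib

What's happening: move the last 3 characters to the front (rotate right by 3).
Doing the same to "odyzeibswq": "swqodyzeib".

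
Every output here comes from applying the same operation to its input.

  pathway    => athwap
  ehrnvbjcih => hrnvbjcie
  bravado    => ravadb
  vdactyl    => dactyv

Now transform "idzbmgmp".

What's happening: delete the last character, then move the first character to the end.
Applying both steps to "idzbmgmp": "idzbmgm", then "dzbmgmi".

dzbmgmi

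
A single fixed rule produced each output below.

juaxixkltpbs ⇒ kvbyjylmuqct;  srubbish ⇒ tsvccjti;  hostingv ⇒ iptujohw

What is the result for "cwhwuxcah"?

The pattern: shift every letter 1 place forward in the alphabet (wrapping around).
Doing the same to "cwhwuxcah": "dxixvydbi".

dxixvydbi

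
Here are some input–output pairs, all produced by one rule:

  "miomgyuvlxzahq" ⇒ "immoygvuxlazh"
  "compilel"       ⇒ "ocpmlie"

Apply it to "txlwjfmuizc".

xtwlfjumzi

The transformation: delete the last character, then swap each adjacent pair of characters (1↔2, 3↔4, ...).
"txlwjfmuizc" → "txlwjfmuiz" → "xtwlfjumzi".
(Check on "miomgyuvlxzahq": → "miomgyuvlxzah" → "immoygvuxlazh" ✓)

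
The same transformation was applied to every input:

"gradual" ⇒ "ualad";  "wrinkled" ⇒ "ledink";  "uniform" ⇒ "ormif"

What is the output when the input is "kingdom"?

domng

Rule — delete the first 2 characters, then move the last 3 characters to the front (rotate right by 3).
Starting from "kingdom": after the first operation, "ngdom"; after the second, "domng".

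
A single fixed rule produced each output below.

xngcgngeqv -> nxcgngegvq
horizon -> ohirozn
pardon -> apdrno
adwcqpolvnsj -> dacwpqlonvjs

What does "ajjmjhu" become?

In each case the input is transformed by: swap each adjacent pair of characters (1↔2, 3↔4, ...).
So "ajjmjhu" becomes "jamjhju".

jamjhju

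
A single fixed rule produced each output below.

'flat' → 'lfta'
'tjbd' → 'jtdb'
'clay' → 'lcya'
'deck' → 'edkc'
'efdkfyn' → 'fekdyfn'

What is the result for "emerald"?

merelad

Looking at the pairs, the operation is to swap each adjacent pair of characters (1↔2, 3↔4, ...).
On "emerald" that produces "merelad".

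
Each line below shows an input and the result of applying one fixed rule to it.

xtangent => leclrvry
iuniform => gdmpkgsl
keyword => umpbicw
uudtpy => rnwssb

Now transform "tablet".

jcrryz

What's happening: shift every letter 2 places backward in the alphabet (wrapping around), then move the first 3 characters to the end (rotate left by 3).
Starting from "tablet": after the first operation, "ryzjcr"; after the second, "jcrryz".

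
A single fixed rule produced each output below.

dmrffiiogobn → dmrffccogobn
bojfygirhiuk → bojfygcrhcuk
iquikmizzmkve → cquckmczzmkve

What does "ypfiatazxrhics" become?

ypfcatazxrhccs

In each case the input is transformed by: replace every "i" with "c".
For "ypfiatazxrhics" the result is "ypfcatazxrhccs".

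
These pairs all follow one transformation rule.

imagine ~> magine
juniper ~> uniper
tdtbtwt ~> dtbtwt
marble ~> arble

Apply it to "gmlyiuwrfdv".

mlyiuwrfdv

Looking at the pairs, the operation is to delete the first character.
"gmlyiuwrfdv" → "mlyiuwrfdv".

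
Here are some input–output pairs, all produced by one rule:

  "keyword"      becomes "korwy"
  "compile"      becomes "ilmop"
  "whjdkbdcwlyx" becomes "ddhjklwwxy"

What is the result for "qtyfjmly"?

In each case the input is transformed by: sort the characters into alphabetical order, then delete the first 2 characters.
"qtyfjmly" → "fjlmqtyy" → "lmqtyy".

lmqtyy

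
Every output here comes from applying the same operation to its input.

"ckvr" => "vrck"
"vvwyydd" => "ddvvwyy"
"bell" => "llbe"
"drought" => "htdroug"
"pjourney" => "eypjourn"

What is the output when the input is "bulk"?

Looking at the pairs, the operation is to move the last 2 characters to the front (rotate right by 2).
For "bulk" the result is "lkbu".

lkbu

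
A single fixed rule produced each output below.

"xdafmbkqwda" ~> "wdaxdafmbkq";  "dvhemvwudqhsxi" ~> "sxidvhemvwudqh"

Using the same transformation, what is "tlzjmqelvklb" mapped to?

The rule is to move the last 3 characters to the front (rotate right by 3).
"tlzjmqelvklb" → "klbtlzjmqelv".

klbtlzjmqelv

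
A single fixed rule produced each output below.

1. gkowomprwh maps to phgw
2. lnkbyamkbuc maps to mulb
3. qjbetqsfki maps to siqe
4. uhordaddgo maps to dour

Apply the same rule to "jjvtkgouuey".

oejt

Rule — keep one character in every 3, starting at position 1 (positions 1st, 4th, 7th, ...), then move the first 2 characters to the end (rotate left by 2).
Working it through for "jjvtkgouuey": intermediate "jtoe", final "oejt".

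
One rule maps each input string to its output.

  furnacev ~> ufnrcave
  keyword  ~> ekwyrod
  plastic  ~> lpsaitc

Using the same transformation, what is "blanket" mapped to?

The rule is to swap each adjacent pair of characters (1↔2, 3↔4, ...).
Doing the same to "blanket": "lbnaekt".

lbnaekt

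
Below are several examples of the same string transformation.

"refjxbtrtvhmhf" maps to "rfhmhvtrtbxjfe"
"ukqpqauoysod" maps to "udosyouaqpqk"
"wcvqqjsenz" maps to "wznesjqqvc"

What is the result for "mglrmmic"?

Each output is the input with this applied: move the first character to the end, then reverse the string.
Applying both steps to "mglrmmic": "glrmmicm", then "mcimmrlg".

mcimmrlg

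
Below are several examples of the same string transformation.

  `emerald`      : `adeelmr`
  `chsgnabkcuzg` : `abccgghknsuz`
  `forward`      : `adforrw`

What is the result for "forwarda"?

aadforrw

Rule — sort the characters into alphabetical order.
"forwarda" → "aadforrw".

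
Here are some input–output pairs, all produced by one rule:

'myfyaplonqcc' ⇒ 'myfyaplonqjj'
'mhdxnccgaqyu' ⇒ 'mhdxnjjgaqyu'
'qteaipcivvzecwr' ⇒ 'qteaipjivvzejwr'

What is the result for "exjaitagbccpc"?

exjaitagbjjpj

What's happening: replace every "c" with "j".
Applying that to "exjaitagbccpc" gives "exjaitagbjjpj".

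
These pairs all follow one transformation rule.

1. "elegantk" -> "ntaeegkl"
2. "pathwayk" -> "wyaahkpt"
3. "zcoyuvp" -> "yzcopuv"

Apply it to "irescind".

The pattern: sort the characters into alphabetical order, then move the last 2 characters to the front (rotate right by 2).
So "irescind" becomes "rscdeiin".

rscdeiin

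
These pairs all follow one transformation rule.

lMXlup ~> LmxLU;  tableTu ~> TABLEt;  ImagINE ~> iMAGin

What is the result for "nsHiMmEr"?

The rule is to flip the case of every letter, then delete the last character.
Working it through for "nsHiMmEr": intermediate "NShImMeR", final "NShImMe".
(Check on "lMXlup": → "LmxLUP" → "LmxLU" ✓)

NShImMe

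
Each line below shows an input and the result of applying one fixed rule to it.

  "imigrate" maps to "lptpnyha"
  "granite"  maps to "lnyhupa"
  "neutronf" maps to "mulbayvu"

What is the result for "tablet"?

In each case the input is transformed by: shift every letter 7 places forward in the alphabet (wrapping around), then move the last character to the front.
Applying both steps to "tablet": "ahisla", then "aahisl".

aahisl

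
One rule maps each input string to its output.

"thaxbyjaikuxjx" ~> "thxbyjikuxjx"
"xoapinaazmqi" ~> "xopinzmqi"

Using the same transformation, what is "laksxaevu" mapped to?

lksxevu

The pattern: remove every "a".
"laksxaevu" → "lksxevu".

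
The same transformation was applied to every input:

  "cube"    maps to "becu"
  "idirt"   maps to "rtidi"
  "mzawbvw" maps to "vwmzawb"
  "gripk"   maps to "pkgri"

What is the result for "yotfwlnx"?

nxyotfwl

The transformation: move the last 2 characters to the front (rotate right by 2).
For "yotfwlnx" the result is "nxyotfwl".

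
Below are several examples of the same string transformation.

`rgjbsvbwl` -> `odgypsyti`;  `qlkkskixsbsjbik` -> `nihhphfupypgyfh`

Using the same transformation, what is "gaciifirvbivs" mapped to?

dxzffcfosyfsp

Rule — shift every letter 3 places backward in the alphabet (wrapping around).
Doing the same to "gaciifirvbivs": "dxzffcfosyfsp".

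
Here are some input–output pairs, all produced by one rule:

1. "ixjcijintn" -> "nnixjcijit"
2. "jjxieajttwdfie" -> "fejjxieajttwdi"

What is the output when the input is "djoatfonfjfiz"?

Each output is the input with this applied: move the last 2 characters to the front (rotate right by 2), then swap the first and last characters.
So "djoatfonfjfiz" becomes "fzdjoatfonfji".

fzdjoatfonfji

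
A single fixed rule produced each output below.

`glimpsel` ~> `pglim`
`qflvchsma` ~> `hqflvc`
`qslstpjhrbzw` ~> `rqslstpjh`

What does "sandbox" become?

dsan

Looking at the pairs, the operation is to delete the last 3 characters, then move the last character to the front.
For "sandbox" the result is "dsan".
(Check on "qflvchsma": → "qflvch" → "hqflvc" ✓)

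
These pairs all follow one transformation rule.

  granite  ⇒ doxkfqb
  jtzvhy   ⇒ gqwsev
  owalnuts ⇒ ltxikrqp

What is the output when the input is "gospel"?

The pattern: shift every letter 3 places backward in the alphabet (wrapping around).
For "gospel" the result is "dlpmbi".

dlpmbi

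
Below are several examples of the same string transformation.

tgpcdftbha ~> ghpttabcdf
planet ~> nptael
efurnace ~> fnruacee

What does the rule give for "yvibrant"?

The rule is to sort the characters into alphabetical order, then swap the front and back halves of the string.
On "yvibrant" that produces "rtvyabin".

rtvyabin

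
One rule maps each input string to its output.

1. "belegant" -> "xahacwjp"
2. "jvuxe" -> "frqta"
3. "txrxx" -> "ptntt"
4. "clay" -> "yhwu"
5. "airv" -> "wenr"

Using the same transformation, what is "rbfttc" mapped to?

The transformation: shift every letter 4 places backward in the alphabet (wrapping around).
For "rbfttc" the result is "nxbppy".

nxbppy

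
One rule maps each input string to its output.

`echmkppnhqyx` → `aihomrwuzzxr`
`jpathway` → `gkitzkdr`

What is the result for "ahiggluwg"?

egqkrsqqv

Looking at the pairs, the operation is to move the last 3 characters to the front (rotate right by 3), then shift every letter 10 places forward in the alphabet (wrapping around).
Starting from "ahiggluwg": after the first operation, "uwgahiggl"; after the second, "egqkrsqqv".
(Check on "echmkppnhqyx": → "qyxechmkppnh" → "aihomrwuzzxr" ✓)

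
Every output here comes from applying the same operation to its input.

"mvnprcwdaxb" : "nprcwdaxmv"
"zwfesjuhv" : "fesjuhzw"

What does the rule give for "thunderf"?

underth

The rule is to delete the last character, then move the first 2 characters to the end (rotate left by 2).
For "thunderf", step one produces "thunder"; step two turns that into "underth".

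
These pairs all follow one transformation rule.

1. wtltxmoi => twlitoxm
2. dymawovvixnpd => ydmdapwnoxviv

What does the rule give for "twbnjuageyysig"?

wtbgnijsuyayge

In each case the input is transformed by: move the first character to the end, then take characters alternately from the front and the back (1st, last, 2nd, 2nd-last, ...).
Working it through for "twbnjuageyysig": intermediate "wbnjuageyysigt", final "wtbgnijsuyayge".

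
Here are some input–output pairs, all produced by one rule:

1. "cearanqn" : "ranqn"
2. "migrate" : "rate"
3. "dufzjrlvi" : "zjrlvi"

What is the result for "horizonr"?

Rule — delete the first 3 characters.
For "horizonr" the result is "izonr".

izonr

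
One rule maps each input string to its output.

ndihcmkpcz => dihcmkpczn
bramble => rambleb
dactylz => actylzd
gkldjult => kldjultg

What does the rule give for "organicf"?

rganicfo

In each case the input is transformed by: move the first character to the end.
For "organicf" the result is "rganicfo".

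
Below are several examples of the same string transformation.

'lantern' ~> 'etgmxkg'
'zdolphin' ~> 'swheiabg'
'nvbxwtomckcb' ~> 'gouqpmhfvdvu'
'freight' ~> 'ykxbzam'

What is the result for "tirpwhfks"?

Rule — shift every letter 7 places backward in the alphabet (wrapping around).
For "tirpwhfks" the result is "mbkipaydl".

mbkipaydl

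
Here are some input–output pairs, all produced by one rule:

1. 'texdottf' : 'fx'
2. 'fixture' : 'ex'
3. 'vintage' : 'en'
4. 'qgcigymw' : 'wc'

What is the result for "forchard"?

dr

The rule is to move the last 3 characters to the front (rotate right by 3), then keep one character in every 3, starting at position 3 (positions 3rd, 6th, 9th, ...).
For "forchard", step one produces "ardforch"; step two turns that into "dr".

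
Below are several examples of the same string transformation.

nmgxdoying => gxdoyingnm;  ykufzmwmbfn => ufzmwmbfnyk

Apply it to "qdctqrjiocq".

The transformation: move the first 2 characters to the end (rotate left by 2).
Doing the same to "qdctqrjiocq": "ctqrjiocqqd".

ctqrjiocqqd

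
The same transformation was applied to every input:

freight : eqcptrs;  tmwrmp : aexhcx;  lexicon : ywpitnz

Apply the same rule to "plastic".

Rule — move the last character to the front, then shift every letter 11 places forward in the alphabet (wrapping around).
Applying that to "plastic" gives "nawldet".
(Check on "tmwrmp": → "ptmwrm" → "aexhcx" ✓)

nawldet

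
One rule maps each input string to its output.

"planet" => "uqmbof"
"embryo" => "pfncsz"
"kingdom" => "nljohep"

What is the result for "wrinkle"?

fxsjolm

Looking at the pairs, the operation is to move the last character to the front, then shift every letter 1 place forward in the alphabet (wrapping around).
"wrinkle" → "ewrinkl" → "fxsjolm".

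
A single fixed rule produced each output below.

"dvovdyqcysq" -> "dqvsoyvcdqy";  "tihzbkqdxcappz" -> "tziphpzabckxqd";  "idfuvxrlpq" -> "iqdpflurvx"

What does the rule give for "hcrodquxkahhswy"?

hycwrsohdhqaukx

Rule — take characters alternately from the front and the back (1st, last, 2nd, 2nd-last, ...).
"hcrodquxkahhswy" → "hycwrsohdhqaukx".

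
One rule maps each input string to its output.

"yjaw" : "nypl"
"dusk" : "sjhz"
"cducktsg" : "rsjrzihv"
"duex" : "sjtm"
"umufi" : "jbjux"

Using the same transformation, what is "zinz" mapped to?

oxco

Each output is the input with this applied: shift every letter 11 places backward in the alphabet (wrapping around).
Doing the same to "zinz": "oxco".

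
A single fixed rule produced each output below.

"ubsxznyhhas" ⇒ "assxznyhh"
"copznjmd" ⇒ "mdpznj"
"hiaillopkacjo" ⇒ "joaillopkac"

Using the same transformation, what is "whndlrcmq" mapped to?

mqndlrc

The pattern: delete the first 2 characters, then move the last 2 characters to the front (rotate right by 2).
Applying both steps to "whndlrcmq": "ndlrcmq", then "mqndlrc".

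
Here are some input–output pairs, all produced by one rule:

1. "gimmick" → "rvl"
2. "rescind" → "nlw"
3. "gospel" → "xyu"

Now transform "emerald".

vau

What's happening: shift every letter 9 places forward in the alphabet (wrapping around), then keep every other character starting from the second (positions 2nd, 4th, 6th, ...).
"emerald" → "nvnajum" → "vau".
(Check on "gimmick": → "prvvrlt" → "rvl" ✓)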